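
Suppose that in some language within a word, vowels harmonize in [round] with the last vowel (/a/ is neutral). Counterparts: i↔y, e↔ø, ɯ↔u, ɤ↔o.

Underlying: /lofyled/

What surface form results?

/o/ harmonizes with /e/ ([-round]) → [ɤ]
/y/ harmonizes with /e/ ([-round]) → [i]

[lɤfiled]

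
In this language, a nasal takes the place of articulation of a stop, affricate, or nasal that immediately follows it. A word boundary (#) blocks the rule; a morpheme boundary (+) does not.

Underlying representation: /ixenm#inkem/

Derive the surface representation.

[ixemm#iŋkem]

/n/ before /m/ (labial) → [m]
/n/ before /k/ (velar) → [ŋ]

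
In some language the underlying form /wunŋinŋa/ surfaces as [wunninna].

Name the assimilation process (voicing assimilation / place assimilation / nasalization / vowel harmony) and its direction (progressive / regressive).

/ŋ/→[n] /ŋ/→[n].
Each target copies a feature from the preceding segment, so the direction is progressive.

place assimilation, progressive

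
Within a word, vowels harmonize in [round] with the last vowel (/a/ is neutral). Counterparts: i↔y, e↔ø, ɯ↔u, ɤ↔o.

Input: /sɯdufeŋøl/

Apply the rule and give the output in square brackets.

/ɯ/ harmonizes with /ø/ ([+round]) → [u]
/e/ harmonizes with /ø/ ([+round]) → [ø]

[suduføŋøl]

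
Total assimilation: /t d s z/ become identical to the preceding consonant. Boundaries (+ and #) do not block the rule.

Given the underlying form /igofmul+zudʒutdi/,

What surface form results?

/z/ after /l/ → [l] (total assimilation)
/d/ after /t/ → [t] (total assimilation)

[igofmul+ludʒutti]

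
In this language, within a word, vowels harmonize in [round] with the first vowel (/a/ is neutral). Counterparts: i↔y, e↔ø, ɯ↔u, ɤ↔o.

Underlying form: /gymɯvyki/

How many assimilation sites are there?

2

/ɯ/ harmonizes with /y/ ([+round]) → [u]
/i/ harmonizes with /y/ ([+round]) → [y]
2 segments change.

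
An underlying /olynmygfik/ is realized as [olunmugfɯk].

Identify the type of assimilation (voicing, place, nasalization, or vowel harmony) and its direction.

/y/→[u] /y/→[u] /i/→[ɯ].
Vowels agree with the first vowel, so the harmony is progressive.

vowel harmony, progressive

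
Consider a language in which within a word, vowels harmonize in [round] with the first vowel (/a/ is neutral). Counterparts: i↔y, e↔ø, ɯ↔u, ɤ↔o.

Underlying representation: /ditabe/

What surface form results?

no segment meets the rule's conditions; no change.

[ditabe]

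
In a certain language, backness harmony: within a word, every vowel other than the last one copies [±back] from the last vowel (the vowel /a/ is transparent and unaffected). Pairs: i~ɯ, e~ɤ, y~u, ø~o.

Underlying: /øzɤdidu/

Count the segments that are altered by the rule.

/ø/ harmonizes with /u/ ([+back]) → [o]
/i/ harmonizes with /u/ ([+back]) → [ɯ]
2 segments change.

2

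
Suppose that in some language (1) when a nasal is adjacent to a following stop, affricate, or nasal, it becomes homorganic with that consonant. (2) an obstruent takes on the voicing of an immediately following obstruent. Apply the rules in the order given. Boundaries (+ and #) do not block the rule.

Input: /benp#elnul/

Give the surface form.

Rule 1: /n/ before /p/ (labial) → [m]
After rule 1: bemp#elnul
Rule 2: no segment meets the rule's conditions; no change.

[bemp#elnul]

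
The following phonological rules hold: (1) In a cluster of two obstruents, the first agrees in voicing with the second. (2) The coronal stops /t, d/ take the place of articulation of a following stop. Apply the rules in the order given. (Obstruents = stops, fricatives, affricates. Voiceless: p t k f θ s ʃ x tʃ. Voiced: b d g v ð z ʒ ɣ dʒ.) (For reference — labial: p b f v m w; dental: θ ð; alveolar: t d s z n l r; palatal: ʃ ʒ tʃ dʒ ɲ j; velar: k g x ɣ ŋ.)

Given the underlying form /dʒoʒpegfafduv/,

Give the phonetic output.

Rule 1: /ʒ/ before /p/ (voiceless) → [ʃ]
Rule 1: /g/ before /f/ (voiceless) → [k]
Rule 1: /f/ before /d/ (voiced) → [v]
After rule 1: dʒoʃpekfavduv
Rule 2: no segment meets the rule's conditions; no change.

[dʒoʃpekfavduv]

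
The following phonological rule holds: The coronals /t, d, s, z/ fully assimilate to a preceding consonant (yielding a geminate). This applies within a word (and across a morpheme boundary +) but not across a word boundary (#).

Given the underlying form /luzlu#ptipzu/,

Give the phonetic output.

/t/ after /p/ → [p] (total assimilation)
/z/ after /p/ → [p] (total assimilation)

[luzlu#ppippu]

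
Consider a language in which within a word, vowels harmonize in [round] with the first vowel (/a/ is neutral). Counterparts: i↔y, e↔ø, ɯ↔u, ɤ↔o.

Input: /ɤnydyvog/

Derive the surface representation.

[ɤnidivɤg]

/y/ harmonizes with /ɤ/ ([-round]) → [i]
/y/ harmonizes with /ɤ/ ([-round]) → [i]
/o/ harmonizes with /ɤ/ ([-round]) → [ɤ]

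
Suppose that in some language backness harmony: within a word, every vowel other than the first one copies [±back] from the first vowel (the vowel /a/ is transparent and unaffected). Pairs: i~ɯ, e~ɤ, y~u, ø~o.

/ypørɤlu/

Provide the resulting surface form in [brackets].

/ɤ/ harmonizes with /y/ ([-back]) → [e]
/u/ harmonizes with /y/ ([-back]) → [y]

[ypørely]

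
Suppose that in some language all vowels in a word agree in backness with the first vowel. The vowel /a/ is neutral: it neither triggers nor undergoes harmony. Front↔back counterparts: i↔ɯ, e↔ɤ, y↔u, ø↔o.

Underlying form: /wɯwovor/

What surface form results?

no segment meets the rule's conditions; no change.

[wɯwovor]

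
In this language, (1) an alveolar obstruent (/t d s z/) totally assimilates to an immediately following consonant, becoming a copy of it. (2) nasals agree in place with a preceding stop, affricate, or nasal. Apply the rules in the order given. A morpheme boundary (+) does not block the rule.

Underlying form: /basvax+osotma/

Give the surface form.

[bavvax+osomma]

Rule 1: /s/ before /v/ → [v] (total assimilation)
Rule 1: /t/ before /m/ → [m] (total assimilation)
After rule 1: bavvax+osomma
Rule 2: no segment meets the rule's conditions; no change.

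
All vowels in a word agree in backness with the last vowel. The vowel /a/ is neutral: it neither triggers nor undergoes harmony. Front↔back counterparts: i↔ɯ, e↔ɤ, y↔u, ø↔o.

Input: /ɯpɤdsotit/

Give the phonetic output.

[ipedsøtit]

/ɯ/ harmonizes with /i/ ([-back]) → [i]
/ɤ/ harmonizes with /i/ ([-back]) → [e]
/o/ harmonizes with /i/ ([-back]) → [ø]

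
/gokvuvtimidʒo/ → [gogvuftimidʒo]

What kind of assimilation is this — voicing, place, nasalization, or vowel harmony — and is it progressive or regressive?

voicing assimilation, regressive

/k/→[g] /v/→[f].
Each target copies a feature from the following segment, so the direction is regressive.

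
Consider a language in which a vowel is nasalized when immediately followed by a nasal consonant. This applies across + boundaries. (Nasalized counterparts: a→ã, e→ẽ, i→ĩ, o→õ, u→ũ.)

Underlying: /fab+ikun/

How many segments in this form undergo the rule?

1

/u/ before nasal /n/ → [ũ]
1 segment changes.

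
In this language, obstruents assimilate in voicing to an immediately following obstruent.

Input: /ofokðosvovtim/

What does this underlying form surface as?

[ofogðozvoftim]

/k/ before /ð/ (voiced) → [g]
/s/ before /v/ (voiced) → [z]
/v/ before /t/ (voiceless) → [f]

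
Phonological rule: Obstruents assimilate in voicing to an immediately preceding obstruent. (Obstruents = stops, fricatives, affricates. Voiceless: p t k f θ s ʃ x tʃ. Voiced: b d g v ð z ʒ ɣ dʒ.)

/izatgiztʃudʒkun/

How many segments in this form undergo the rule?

/g/ after /t/ (voiceless) → [k]
/tʃ/ after /z/ (voiced) → [dʒ]
/k/ after /dʒ/ (voiced) → [g]
3 segments change.

3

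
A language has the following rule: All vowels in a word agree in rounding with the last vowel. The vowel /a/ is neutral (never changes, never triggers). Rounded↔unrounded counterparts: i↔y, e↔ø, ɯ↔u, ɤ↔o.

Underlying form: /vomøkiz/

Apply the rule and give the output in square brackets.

/o/ harmonizes with /i/ ([-round]) → [ɤ]
/ø/ harmonizes with /i/ ([-round]) → [e]

[vɤmekiz]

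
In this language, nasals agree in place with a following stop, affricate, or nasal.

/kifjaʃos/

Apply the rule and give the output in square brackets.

no segment meets the rule's conditions; no change.

[kifjaʃos]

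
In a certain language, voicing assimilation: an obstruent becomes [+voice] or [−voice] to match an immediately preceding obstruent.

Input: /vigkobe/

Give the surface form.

/k/ after /g/ (voiced) → [g]

[viggobe]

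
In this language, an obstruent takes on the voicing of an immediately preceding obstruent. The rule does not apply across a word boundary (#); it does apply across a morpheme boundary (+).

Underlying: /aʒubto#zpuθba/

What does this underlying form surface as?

[aʒubdo#zbuθpa]

/t/ after /b/ (voiced) → [d]
/p/ after /z/ (voiced) → [b]
/b/ after /θ/ (voiceless) → [p]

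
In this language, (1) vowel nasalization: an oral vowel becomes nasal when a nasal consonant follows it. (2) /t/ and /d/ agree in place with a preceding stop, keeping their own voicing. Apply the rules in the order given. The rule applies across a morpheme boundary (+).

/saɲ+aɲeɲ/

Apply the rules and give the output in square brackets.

Rule 1: /a/ before nasal /ɲ/ → [ã]
Rule 1: /a/ before nasal /ɲ/ → [ã]
Rule 1: /e/ before nasal /ɲ/ → [ẽ]
After rule 1: sãɲ+ãɲẽɲ
Rule 2: no segment meets the rule's conditions; no change.

[sãɲ+ãɲẽɲ]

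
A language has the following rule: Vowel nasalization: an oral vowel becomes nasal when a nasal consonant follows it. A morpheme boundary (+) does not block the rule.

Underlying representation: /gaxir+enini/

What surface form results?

/e/ before nasal /n/ → [ẽ]
/i/ before nasal /n/ → [ĩ]

[gaxir+ẽnĩni]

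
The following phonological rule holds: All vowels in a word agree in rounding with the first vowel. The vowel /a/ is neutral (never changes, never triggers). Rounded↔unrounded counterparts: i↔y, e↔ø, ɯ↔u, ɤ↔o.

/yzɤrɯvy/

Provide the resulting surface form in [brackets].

/ɤ/ harmonizes with /y/ ([+round]) → [o]
/ɯ/ harmonizes with /y/ ([+round]) → [u]

[yzoruvy]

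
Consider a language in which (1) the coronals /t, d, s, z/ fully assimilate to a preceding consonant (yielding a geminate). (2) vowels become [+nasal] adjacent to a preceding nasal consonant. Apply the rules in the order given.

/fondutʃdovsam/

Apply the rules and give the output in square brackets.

[fonnũtʃtʃovvam]

Rule 1: /d/ after /n/ → [n] (total assimilation)
Rule 1: /d/ after /tʃ/ → [tʃ] (total assimilation)
Rule 1: /s/ after /v/ → [v] (total assimilation)
After rule 1: fonnutʃtʃovvam
Rule 2: /u/ after nasal /n/ → [ũ]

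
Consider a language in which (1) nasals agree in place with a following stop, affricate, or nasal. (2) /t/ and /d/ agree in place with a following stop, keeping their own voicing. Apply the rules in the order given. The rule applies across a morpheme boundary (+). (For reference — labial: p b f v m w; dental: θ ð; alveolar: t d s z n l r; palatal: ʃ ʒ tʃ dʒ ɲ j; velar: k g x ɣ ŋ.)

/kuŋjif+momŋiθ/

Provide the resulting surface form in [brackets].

Rule 1: /m/ before /ŋ/ (velar) → [ŋ]
After rule 1: kuŋjif+moŋŋiθ
Rule 2: no segment meets the rule's conditions; no change.

[kuŋjif+moŋŋiθ]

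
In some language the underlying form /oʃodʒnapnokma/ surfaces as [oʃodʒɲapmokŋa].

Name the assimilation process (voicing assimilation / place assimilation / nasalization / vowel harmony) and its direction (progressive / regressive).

/n/→[ɲ] /n/→[m] /m/→[ŋ].
Each target copies a feature from the preceding segment, so the direction is progressive.

place assimilation, progressive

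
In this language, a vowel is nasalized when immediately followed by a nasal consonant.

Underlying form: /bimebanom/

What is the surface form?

/i/ before nasal /m/ → [ĩ]
/a/ before nasal /n/ → [ã]
/o/ before nasal /m/ → [õ]

[bĩmebãnõm]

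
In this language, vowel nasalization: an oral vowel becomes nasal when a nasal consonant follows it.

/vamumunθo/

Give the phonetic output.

[vãmũmũnθo]

/a/ before nasal /m/ → [ã]
/u/ before nasal /m/ → [ũ]
/u/ before nasal /n/ → [ũ]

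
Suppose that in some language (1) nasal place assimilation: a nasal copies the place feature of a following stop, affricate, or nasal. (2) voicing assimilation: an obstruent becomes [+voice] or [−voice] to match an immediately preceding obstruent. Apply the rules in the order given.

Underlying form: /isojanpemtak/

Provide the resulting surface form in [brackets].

[isojampentak]

Rule 1: /n/ before /p/ (labial) → [m]
Rule 1: /m/ before /t/ (alveolar) → [n]
After rule 1: isojampentak
Rule 2: no segment meets the rule's conditions; no change.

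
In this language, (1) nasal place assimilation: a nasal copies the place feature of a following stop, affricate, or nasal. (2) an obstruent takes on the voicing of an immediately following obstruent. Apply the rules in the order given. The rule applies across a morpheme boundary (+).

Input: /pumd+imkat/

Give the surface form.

Rule 1: /m/ before /d/ (alveolar) → [n]
Rule 1: /m/ before /k/ (velar) → [ŋ]
After rule 1: pund+iŋkat
Rule 2: no segment meets the rule's conditions; no change.

[pund+iŋkat]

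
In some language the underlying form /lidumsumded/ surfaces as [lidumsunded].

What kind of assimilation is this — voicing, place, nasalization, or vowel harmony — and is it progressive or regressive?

/m/→[n].
Each target copies a feature from the following segment, so the direction is regressive.

place assimilation, regressive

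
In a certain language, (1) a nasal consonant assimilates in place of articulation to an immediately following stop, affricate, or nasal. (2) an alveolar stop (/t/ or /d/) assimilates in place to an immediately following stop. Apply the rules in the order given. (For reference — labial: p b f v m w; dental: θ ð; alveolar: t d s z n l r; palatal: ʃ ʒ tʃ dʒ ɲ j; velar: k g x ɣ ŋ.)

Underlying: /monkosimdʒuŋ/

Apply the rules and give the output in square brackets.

Rule 1: /n/ before /k/ (velar) → [ŋ]
Rule 1: /m/ before /dʒ/ (palatal) → [ɲ]
After rule 1: moŋkosiɲdʒuŋ
Rule 2: no segment meets the rule's conditions; no change.

[moŋkosiɲdʒuŋ]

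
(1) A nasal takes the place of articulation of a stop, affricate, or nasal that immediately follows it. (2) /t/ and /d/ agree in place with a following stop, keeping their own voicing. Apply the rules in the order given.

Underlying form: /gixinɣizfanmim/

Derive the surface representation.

[gixinɣizfammim]

Rule 1: /n/ before /m/ (labial) → [m]
After rule 1: gixinɣizfammim
Rule 2: no segment meets the rule's conditions; no change.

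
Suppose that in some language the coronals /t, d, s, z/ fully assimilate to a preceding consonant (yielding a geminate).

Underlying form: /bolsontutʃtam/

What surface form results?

/s/ after /l/ → [l] (total assimilation)
/t/ after /n/ → [n] (total assimilation)
/t/ after /tʃ/ → [tʃ] (total assimilation)

[bollonnutʃtʃam]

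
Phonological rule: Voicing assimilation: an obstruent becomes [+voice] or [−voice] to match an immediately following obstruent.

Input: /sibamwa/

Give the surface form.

no segment meets the rule's conditions; no change.

[sibamwa]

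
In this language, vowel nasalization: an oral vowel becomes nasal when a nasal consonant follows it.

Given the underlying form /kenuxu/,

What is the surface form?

/e/ before nasal /n/ → [ẽ]

[kẽnuxu]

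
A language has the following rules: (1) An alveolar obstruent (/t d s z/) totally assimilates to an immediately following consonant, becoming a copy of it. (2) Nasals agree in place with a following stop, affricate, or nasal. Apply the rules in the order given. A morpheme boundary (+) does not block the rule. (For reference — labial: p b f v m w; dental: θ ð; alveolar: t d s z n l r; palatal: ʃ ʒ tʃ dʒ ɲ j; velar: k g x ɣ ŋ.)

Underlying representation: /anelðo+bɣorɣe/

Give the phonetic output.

Rule 1: no segment meets the rule's conditions; no change.
After rule 1: anelðo+bɣorɣe
Rule 2: no segment meets the rule's conditions; no change.

[anelðo+bɣorɣe]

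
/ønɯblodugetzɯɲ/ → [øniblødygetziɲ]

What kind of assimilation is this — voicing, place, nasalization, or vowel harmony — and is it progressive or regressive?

vowel harmony, progressive

/ɯ/→[i] /o/→[ø] /u/→[y] /ɯ/→[i].
Vowels agree with the first vowel, so the harmony is progressive.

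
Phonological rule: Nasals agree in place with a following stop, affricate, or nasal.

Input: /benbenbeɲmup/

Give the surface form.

/n/ before /b/ (labial) → [m]
/n/ before /b/ (labial) → [m]
/ɲ/ before /m/ (labial) → [m]

[bembembemmup]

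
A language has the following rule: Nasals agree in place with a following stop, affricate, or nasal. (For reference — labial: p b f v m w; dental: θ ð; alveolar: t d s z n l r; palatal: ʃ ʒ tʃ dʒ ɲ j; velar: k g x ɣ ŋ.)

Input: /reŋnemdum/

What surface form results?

/ŋ/ before /n/ (alveolar) → [n]
/m/ before /d/ (alveolar) → [n]

[rennendum]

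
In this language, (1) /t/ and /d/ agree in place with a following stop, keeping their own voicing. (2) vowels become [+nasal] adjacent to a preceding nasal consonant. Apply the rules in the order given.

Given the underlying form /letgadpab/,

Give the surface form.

[lekgabpab]

Rule 1: /t/ before /g/ (velar) → [k]
Rule 1: /d/ before /p/ (labial) → [b]
After rule 1: lekgabpab
Rule 2: no segment meets the rule's conditions; no change.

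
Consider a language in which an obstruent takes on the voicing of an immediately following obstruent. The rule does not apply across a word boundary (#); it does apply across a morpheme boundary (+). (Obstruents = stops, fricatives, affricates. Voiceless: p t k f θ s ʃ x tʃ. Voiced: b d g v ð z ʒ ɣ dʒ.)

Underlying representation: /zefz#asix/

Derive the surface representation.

[zevz#asix]

/f/ before /z/ (voiced) → [v]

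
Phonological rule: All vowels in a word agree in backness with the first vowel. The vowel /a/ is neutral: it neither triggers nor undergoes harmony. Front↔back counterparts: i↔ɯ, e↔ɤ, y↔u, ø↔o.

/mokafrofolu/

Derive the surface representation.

no segment meets the rule's conditions; no change.

[mokafrofolu]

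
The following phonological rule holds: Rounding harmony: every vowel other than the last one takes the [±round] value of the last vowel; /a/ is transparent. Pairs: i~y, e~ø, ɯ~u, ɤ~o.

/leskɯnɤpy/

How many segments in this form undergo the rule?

3

/e/ harmonizes with /y/ ([+round]) → [ø]
/ɯ/ harmonizes with /y/ ([+round]) → [u]
/ɤ/ harmonizes with /y/ ([+round]) → [o]
3 segments change.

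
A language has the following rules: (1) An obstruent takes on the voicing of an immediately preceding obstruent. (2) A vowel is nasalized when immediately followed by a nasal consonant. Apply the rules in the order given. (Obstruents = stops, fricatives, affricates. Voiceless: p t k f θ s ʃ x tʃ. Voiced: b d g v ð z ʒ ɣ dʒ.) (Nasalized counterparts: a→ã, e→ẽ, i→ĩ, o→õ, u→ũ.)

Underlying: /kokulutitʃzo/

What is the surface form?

Rule 1: /z/ after /tʃ/ (voiceless) → [s]
After rule 1: kokulutitʃso
Rule 2: no segment meets the rule's conditions; no change.

[kokulutitʃso]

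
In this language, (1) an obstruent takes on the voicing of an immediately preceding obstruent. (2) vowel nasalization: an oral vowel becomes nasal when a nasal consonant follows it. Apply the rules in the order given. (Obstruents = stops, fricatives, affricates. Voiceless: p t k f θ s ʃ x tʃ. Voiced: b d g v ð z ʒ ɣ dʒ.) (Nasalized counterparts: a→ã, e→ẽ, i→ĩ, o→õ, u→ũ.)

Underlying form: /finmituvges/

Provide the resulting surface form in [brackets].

[fĩnmituvges]

Rule 1: no segment meets the rule's conditions; no change.
After rule 1: finmituvges
Rule 2: /i/ before nasal /n/ → [ĩ]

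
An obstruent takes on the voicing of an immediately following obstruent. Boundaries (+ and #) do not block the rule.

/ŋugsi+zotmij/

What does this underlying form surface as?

[ŋuksi+zotmij]

/g/ before /s/ (voiceless) → [k]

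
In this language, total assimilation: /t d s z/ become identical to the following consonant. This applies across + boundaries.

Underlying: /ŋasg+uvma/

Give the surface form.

/s/ before /g/ → [g] (total assimilation)

[ŋagg+uvma]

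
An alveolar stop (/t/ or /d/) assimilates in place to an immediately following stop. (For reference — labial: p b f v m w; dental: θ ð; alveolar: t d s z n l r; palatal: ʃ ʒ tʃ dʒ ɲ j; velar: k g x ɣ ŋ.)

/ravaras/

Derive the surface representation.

[ravaras]

no segment meets the rule's conditions; no change.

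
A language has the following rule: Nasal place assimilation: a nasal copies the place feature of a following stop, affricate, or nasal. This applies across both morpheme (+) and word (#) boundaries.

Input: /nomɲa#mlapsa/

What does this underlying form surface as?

[noɲɲa#mlapsa]

/m/ before /ɲ/ (palatal) → [ɲ]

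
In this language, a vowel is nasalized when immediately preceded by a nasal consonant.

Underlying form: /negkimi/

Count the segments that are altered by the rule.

/e/ after nasal /n/ → [ẽ]
/i/ after nasal /m/ → [ĩ]
2 segments change.

2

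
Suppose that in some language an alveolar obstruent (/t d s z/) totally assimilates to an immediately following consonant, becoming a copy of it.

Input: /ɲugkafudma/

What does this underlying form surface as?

/d/ before /m/ → [m] (total assimilation)

[ɲugkafumma]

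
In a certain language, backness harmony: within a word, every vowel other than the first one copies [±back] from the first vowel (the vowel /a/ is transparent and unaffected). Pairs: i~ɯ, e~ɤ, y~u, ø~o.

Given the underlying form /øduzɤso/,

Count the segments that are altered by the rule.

3

/u/ harmonizes with /ø/ ([-back]) → [y]
/ɤ/ harmonizes with /ø/ ([-back]) → [e]
/o/ harmonizes with /ø/ ([-back]) → [ø]
3 segments change.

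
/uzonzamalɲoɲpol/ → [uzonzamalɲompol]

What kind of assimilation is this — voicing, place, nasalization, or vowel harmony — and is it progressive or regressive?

/ɲ/→[m].
Each target copies a feature from the following segment, so the direction is regressive.

place assimilation, regressive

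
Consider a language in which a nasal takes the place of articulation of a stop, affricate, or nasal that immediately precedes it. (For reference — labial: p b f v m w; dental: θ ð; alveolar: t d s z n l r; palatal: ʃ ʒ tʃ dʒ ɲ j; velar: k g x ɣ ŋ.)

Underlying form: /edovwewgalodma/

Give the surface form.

/m/ after /d/ (alveolar) → [n]

[edovwewgalodna]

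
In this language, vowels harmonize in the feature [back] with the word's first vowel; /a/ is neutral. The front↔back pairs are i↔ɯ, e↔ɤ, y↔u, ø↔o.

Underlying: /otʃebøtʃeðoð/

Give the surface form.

[otʃɤbotʃɤðoð]

/e/ harmonizes with /o/ ([+back]) → [ɤ]
/ø/ harmonizes with /o/ ([+back]) → [o]
/e/ harmonizes with /o/ ([+back]) → [ɤ]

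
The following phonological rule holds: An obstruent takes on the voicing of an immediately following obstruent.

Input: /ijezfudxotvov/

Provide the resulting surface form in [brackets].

/z/ before /f/ (voiceless) → [s]
/d/ before /x/ (voiceless) → [t]
/t/ before /v/ (voiced) → [d]

[ijesfutxodvov]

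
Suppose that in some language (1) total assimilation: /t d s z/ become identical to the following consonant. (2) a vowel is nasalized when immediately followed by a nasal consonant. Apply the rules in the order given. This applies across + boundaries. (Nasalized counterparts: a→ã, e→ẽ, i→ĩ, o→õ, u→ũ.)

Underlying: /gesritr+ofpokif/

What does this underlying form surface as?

Rule 1: /s/ before /r/ → [r] (total assimilation)
Rule 1: /t/ before /r/ → [r] (total assimilation)
After rule 1: gerrirr+ofpokif
Rule 2: no segment meets the rule's conditions; no change.

[gerrirr+ofpokif]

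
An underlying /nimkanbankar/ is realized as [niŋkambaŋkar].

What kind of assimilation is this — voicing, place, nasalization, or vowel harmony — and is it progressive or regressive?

place assimilation, regressive

/m/→[ŋ] /n/→[m] /n/→[ŋ].
Each target copies a feature from the following segment, so the direction is regressive.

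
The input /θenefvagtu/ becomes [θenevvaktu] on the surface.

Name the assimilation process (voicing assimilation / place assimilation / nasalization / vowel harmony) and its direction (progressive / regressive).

/f/→[v] /g/→[k].
Each target copies a feature from the following segment, so the direction is regressive.

voicing assimilation, regressive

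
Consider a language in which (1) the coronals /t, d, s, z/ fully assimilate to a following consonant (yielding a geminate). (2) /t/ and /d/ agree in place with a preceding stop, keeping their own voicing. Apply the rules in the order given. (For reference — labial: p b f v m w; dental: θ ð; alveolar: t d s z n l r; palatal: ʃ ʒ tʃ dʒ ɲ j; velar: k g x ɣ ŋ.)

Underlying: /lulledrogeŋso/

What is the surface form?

[lullerrogeŋso]

Rule 1: /d/ before /r/ → [r] (total assimilation)
After rule 1: lullerrogeŋso
Rule 2: no segment meets the rule's conditions; no change.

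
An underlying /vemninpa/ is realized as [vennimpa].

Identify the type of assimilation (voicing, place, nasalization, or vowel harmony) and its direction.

/m/→[n] /n/→[m].
Each target copies a feature from the following segment, so the direction is regressive.

place assimilation, regressive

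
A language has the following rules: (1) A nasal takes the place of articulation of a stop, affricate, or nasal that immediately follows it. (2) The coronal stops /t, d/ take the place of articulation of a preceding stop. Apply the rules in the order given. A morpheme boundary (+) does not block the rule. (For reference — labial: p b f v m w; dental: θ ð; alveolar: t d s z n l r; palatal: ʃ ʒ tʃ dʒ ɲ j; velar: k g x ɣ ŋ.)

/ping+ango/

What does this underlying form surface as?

Rule 1: /n/ before /g/ (velar) → [ŋ]
Rule 1: /n/ before /g/ (velar) → [ŋ]
After rule 1: piŋg+aŋgo
Rule 2: no segment meets the rule's conditions; no change.

[piŋg+aŋgo]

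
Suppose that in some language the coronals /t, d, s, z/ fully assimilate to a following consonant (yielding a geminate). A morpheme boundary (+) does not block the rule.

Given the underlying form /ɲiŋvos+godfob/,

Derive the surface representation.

[ɲiŋvog+goffob]

/s/ before /g/ → [g] (total assimilation)
/d/ before /f/ → [f] (total assimilation)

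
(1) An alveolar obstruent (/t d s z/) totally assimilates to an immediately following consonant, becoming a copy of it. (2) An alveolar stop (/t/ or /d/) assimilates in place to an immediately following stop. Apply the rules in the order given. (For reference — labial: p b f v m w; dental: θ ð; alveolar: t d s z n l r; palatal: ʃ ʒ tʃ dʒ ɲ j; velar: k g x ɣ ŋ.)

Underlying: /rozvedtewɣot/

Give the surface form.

Rule 1: /z/ before /v/ → [v] (total assimilation)
Rule 1: /d/ before /t/ → [t] (total assimilation)
After rule 1: rovvettewɣot
Rule 2: no segment meets the rule's conditions; no change.

[rovvettewɣot]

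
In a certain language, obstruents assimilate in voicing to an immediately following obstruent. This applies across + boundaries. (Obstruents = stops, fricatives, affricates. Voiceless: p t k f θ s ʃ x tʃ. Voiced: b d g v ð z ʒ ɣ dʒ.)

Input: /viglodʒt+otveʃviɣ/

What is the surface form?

[viglotʃt+odveʒviɣ]

/dʒ/ before /t/ (voiceless) → [tʃ]
/t/ before /v/ (voiced) → [d]
/ʃ/ before /v/ (voiced) → [ʒ]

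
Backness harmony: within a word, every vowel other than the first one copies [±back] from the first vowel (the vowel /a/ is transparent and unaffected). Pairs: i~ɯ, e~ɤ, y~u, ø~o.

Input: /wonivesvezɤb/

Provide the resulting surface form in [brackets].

[wonɯvɤsvɤzɤb]

/i/ harmonizes with /o/ ([+back]) → [ɯ]
/e/ harmonizes with /o/ ([+back]) → [ɤ]
/e/ harmonizes with /o/ ([+back]) → [ɤ]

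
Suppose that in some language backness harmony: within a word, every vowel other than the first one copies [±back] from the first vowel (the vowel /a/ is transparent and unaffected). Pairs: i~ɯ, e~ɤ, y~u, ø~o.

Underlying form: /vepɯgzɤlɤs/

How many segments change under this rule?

/ɯ/ harmonizes with /e/ ([-back]) → [i]
/ɤ/ harmonizes with /e/ ([-back]) → [e]
/ɤ/ harmonizes with /e/ ([-back]) → [e]
3 segments change.

3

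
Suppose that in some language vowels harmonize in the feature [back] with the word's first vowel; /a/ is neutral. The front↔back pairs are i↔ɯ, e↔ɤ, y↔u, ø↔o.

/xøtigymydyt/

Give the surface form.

[xøtigymydyt]

no segment meets the rule's conditions; no change.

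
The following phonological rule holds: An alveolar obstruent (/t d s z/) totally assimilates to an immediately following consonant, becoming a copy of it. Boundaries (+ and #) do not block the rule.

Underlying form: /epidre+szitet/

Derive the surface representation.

/d/ before /r/ → [r] (total assimilation)
/s/ before /z/ → [z] (total assimilation)

[epirre+zzitet]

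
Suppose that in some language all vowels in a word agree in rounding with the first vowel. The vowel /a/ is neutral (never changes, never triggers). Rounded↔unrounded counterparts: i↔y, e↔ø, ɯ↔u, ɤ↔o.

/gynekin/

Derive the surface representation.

/e/ harmonizes with /y/ ([+round]) → [ø]
/i/ harmonizes with /y/ ([+round]) → [y]

[gynøkyn]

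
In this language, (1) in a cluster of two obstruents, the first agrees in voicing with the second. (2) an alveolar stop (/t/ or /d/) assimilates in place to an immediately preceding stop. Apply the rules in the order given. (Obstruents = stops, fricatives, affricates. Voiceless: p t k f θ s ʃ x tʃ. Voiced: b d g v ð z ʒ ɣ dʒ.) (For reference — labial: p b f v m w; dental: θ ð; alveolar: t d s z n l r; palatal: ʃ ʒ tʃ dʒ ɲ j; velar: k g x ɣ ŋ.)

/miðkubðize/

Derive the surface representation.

Rule 1: /ð/ before /k/ (voiceless) → [θ]
After rule 1: miθkubðize
Rule 2: no segment meets the rule's conditions; no change.

[miθkubðize]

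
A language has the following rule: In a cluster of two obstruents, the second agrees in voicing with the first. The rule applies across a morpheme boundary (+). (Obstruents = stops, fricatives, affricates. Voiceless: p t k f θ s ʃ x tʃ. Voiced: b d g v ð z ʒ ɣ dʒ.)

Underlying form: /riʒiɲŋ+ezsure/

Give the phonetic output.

/s/ after /z/ (voiced) → [z]

[riʒiɲŋ+ezzure]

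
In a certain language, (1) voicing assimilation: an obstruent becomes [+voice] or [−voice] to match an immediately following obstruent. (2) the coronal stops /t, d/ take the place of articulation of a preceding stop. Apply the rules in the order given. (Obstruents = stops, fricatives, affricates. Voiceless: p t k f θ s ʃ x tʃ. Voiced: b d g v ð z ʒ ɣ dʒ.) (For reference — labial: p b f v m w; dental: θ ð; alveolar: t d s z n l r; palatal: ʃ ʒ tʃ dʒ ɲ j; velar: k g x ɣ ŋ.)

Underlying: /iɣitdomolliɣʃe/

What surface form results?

Rule 1: /t/ before /d/ (voiced) → [d]
Rule 1: /ɣ/ before /ʃ/ (voiceless) → [x]
After rule 1: iɣiddomollixʃe
Rule 2: no segment meets the rule's conditions; no change.

[iɣiddomollixʃe]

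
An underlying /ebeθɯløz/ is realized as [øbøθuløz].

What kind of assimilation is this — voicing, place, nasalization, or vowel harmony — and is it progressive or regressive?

vowel harmony, regressive

/e/→[ø] /e/→[ø] /ɯ/→[u].
Vowels agree with the last vowel, so the harmony is regressive.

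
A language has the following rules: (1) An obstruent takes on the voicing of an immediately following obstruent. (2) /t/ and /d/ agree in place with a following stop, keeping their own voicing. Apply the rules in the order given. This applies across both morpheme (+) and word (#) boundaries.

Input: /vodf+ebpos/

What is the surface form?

[votf+eppos]

Rule 1: /d/ before /f/ (voiceless) → [t]
Rule 1: /b/ before /p/ (voiceless) → [p]
After rule 1: votf+eppos
Rule 2: no segment meets the rule's conditions; no change.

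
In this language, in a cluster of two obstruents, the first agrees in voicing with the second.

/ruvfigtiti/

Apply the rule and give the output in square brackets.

[ruffiktiti]

/v/ before /f/ (voiceless) → [f]
/g/ before /t/ (voiceless) → [k]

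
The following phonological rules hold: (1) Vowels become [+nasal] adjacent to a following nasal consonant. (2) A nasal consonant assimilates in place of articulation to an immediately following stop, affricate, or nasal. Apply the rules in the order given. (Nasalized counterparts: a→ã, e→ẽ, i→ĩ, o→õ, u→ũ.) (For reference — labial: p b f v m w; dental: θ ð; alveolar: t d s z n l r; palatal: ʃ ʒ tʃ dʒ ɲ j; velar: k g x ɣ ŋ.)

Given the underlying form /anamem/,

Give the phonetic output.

[ãnãmẽm]

Rule 1: /a/ before nasal /n/ → [ã]
Rule 1: /a/ before nasal /m/ → [ã]
Rule 1: /e/ before nasal /m/ → [ẽ]
After rule 1: ãnãmẽm
Rule 2: no segment meets the rule's conditions; no change.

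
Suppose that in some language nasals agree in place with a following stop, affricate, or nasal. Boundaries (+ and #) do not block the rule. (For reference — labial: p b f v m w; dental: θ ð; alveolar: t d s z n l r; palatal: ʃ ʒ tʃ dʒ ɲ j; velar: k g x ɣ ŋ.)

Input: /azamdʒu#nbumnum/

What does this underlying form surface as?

/m/ before /dʒ/ (palatal) → [ɲ]
/n/ before /b/ (labial) → [m]
/m/ before /n/ (alveolar) → [n]

[azaɲdʒu#mbunnum]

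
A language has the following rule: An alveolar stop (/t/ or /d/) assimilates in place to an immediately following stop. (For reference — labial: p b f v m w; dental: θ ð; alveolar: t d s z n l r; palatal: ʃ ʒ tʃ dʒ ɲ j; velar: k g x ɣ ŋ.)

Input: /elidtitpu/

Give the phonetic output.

[elidtippu]

/t/ before /p/ (labial) → [p]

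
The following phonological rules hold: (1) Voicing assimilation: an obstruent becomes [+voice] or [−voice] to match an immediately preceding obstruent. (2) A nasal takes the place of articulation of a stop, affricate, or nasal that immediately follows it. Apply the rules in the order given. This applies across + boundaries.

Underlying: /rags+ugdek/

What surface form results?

Rule 1: /s/ after /g/ (voiced) → [z]
After rule 1: ragz+ugdek
Rule 2: no segment meets the rule's conditions; no change.

[ragz+ugdek]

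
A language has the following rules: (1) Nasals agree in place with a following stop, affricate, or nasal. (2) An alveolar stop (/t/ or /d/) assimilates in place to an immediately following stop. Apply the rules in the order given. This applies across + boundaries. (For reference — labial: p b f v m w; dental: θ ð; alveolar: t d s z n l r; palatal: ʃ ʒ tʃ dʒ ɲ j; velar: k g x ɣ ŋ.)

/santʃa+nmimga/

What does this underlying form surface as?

Rule 1: /n/ before /tʃ/ (palatal) → [ɲ]
Rule 1: /n/ before /m/ (labial) → [m]
Rule 1: /m/ before /g/ (velar) → [ŋ]
After rule 1: saɲtʃa+mmiŋga
Rule 2: no segment meets the rule's conditions; no change.

[saɲtʃa+mmiŋga]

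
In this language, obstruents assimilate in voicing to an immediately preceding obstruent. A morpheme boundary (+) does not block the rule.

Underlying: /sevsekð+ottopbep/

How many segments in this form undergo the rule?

/s/ after /v/ (voiced) → [z]
/ð/ after /k/ (voiceless) → [θ]
/b/ after /p/ (voiceless) → [p]
3 segments change.

3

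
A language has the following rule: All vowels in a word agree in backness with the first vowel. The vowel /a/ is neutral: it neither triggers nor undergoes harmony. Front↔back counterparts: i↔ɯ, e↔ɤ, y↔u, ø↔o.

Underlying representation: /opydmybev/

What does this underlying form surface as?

/y/ harmonizes with /o/ ([+back]) → [u]
/y/ harmonizes with /o/ ([+back]) → [u]
/e/ harmonizes with /o/ ([+back]) → [ɤ]

[opudmubɤv]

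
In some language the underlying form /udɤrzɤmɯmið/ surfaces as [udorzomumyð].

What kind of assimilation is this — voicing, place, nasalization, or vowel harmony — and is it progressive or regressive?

/ɤ/→[o] /ɤ/→[o] /ɯ/→[u] /i/→[y].
Vowels agree with the first vowel, so the harmony is progressive.

vowel harmony, progressive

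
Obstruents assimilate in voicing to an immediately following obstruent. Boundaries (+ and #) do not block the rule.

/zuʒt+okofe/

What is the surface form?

/ʒ/ before /t/ (voiceless) → [ʃ]

[zuʃt+okofe]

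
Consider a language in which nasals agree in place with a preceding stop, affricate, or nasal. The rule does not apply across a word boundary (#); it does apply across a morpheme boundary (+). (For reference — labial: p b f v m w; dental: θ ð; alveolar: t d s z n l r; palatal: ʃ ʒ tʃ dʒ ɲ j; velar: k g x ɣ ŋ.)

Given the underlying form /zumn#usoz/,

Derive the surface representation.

[zumm#usoz]

/n/ after /m/ (labial) → [m]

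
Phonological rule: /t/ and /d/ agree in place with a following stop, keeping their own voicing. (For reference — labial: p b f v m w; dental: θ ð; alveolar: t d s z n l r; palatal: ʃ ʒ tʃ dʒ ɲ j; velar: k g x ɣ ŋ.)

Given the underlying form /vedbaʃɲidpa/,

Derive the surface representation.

[vebbaʃɲibpa]

/d/ before /b/ (labial) → [b]
/d/ before /p/ (labial) → [b]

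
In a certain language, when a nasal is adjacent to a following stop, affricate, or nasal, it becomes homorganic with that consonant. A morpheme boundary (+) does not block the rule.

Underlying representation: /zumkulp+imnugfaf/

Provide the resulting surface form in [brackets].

/m/ before /k/ (velar) → [ŋ]
/m/ before /n/ (alveolar) → [n]

[zuŋkulp+innugfaf]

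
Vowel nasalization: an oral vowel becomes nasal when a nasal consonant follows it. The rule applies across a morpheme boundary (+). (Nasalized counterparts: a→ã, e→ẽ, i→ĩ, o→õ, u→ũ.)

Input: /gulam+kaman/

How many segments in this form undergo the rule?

3

/a/ before nasal /m/ → [ã]
/a/ before nasal /m/ → [ã]
/a/ before nasal /n/ → [ã]
3 segments change.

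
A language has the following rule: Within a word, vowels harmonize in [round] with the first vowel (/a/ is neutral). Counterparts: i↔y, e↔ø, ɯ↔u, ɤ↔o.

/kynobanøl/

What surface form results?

[kynobanøl]

no segment meets the rule's conditions; no change.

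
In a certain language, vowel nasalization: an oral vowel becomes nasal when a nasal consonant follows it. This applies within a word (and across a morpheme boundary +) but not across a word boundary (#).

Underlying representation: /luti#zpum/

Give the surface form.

[luti#zpũm]

/u/ before nasal /m/ → [ũ]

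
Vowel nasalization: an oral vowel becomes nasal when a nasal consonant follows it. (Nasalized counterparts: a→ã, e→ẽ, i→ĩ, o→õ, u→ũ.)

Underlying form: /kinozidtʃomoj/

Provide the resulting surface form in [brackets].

/i/ before nasal /n/ → [ĩ]
/o/ before nasal /m/ → [õ]

[kĩnozidtʃõmoj]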